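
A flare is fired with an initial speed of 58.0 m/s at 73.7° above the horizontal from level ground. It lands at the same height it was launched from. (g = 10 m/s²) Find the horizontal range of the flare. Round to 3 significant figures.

For level ground, R = v₀² sin(2θ) / g.
sin(2 × 73.7°) = sin 147.4° = 0.5388.
R = (58.0)² × 0.5388 / 10 = 181 m.

181 m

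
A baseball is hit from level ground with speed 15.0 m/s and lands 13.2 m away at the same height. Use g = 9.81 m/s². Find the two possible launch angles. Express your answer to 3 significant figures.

Level-ground range: R = v₀² sin(2θ)/g ⇒ sin 2θ = R g / v₀² = 13.2×9.81/15.0² = 0.5755.
2θ = arcsin(0.5755) = 35.13° or 180° − 35.13° = 144.87°.
So θ = 17.6° or θ = 72.4°.

17.6° and 72.4°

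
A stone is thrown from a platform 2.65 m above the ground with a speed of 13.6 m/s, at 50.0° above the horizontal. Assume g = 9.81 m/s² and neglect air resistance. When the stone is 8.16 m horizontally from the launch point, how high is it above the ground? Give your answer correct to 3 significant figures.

8.10 m

v_x = 13.6 cos 50.0° = 8.742 m/s, v_y0 = 13.6 sin 50.0° = 10.42 m/s.
Time to reach x = 8.16 m: t = x / v_x = 8.16 / 8.742 = 0.9334 s.
y = 2.65 + v_y0 t − ½ g t² = 2.65 + 10.42×0.9334 − 4.905×0.9334² = 8.10 m.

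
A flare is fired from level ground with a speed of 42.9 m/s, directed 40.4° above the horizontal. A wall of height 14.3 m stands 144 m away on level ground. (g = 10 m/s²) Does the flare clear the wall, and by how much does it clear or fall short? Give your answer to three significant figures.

v_x = 42.9 cos 40.4° = 32.67 m/s; v_y0 = 42.9 sin 40.4° = 27.80 m/s.
Time to reach the wall: t = 144 / 32.67 = 4.408 s.
Height at that point: y = 27.80×4.408 − 5.000×4.408² = 25.39 m.
That is 25.39 − 14.3 = 11.1 m above the top of the wall, so the flare clears it.

Yes — it clears the wall by 11.1 m.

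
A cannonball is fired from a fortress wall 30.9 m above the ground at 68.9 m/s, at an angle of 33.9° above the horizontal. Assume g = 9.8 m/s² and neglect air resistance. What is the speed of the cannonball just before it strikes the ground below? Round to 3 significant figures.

73.2 m/s

v_x = 68.9 cos 33.9° = 57.19 m/s is unchanged throughout.
For the vertical component, v_y² = v_y0² + 2 g h = (38.43)² + 2×9.8×30.9 = 2083, so |v_y| = 45.64 m/s.
Impact speed = √(v_x² + v_y²) = √(3271 + 2083) = 73.2 m/s.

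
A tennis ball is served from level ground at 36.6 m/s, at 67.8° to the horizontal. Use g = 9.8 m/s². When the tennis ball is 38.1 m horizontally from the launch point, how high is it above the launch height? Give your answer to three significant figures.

56.2 m

v_x = 36.6 cos 67.8° = 13.83 m/s, v_y0 = 36.6 sin 67.8° = 33.89 m/s.
Time to reach x = 38.1 m: t = x / v_x = 38.1 / 13.83 = 2.755 s.
y = v_y0 t − ½ g t² = 33.89×2.755 − 4.900×2.755² = 56.2 m.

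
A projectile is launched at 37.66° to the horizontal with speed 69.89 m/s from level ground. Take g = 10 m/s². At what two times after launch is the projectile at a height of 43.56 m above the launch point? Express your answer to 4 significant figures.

1.184 s and 7.356 s

v_y0 = 69.89 sin 37.66° = 42.701 m/s.
Set y = v_y0 t − ½ g t² = 43.56: 5.000 t² − 42.701 t + 43.56 = 0.
t = [42.701 ± √(1823.4 − 871.20)] / 10 = (42.701 ± 30.858) / 10, giving t = 1.184 s or t = 7.356 s.
So the projectile is at 43.56 m at t = 1.184 s (rising) and t = 7.356 s (falling).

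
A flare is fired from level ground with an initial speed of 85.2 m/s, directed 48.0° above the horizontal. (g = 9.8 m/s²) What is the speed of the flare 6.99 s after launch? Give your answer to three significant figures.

v_x = 85.2 cos 48.0° = 57.01 m/s (constant).
v_y(t) = 85.2 sin 48.0° − g t = 63.32 − 9.8 × 6.99 = -5.182 m/s.
Speed = √(v_x² + v_y²) = √(3250 + 26.85) = 57.2 m/s.

57.2 m/s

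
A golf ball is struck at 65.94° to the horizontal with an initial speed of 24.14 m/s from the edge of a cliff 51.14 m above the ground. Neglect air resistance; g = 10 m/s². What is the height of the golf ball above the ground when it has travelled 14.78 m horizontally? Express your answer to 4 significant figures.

v_x = 24.14 cos 65.94° = 9.8417 m/s, v_y0 = 24.14 sin 65.94° = 22.043 m/s.
Time to reach x = 14.78 m: t = x / v_x = 14.78 / 9.8417 = 1.5018 s.
y = 51.14 + v_y0 t − ½ g t² = 51.14 + 22.043×1.5018 − 5.000×1.5018² = 72.97 m.

72.97 m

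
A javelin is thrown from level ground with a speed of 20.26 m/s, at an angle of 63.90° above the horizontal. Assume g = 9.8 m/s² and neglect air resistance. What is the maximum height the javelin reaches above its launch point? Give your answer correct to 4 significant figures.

Vertical component of launch velocity: v_y = 20.26 sin 63.90° = 18.194 m/s.
At the highest point the vertical velocity is zero, so v_y² = 2 g h_max.
h_max = (18.194)² / (2 × 9.8) = 331.02 / 19.60 = 16.89 m.

16.89 m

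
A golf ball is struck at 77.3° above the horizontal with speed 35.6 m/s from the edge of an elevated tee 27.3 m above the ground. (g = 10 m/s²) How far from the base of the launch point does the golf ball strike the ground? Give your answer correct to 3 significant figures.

Components: v_x = 35.6 cos 77.3° = 7.827 m/s, v_y = 35.6 sin 77.3° = 34.73 m/s.
Vertical: 0 = 27.3 + 34.73 t − ½(10) t² ⇒ 5.000 t² − 34.73 t − 27.3 = 0.
t = [34.73 + √(1206 + 546.0)] / 10.00 = 7.659 s.
Horizontal: R = v_x · t = 7.827 × 7.659 = 59.9 m.

59.9 m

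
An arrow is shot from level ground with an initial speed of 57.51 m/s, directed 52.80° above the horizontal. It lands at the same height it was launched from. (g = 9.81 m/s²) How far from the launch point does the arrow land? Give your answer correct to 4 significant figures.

For level ground, R = v₀² sin(2θ) / g.
sin(2 × 52.80°) = sin 105.60° = 0.9632.
R = (57.51)² × 0.9632 / 9.81 = 324.7 m.

324.7 m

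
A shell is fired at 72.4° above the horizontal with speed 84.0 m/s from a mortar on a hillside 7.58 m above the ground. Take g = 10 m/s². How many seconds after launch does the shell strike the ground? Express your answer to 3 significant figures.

Vertical component: v_y = 84.0 sin 72.4° = 80.07 m/s.
Taking up as positive with launch at y = 7.58 m, landing at y = 0: 0 = 7.58 + 80.07 t − ½(10) t².
Solving 5.000 t² − 80.07 t − 7.58 = 0 gives t = [80.07 + √(80.07² + 4·5.000·7.58)] / 10.00 = 16.1 s.

16.1 s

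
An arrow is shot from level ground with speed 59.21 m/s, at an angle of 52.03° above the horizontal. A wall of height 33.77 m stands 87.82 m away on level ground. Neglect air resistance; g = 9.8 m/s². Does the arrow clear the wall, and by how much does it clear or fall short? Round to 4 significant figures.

Yes — it clears the wall by 50.28 m.

v_x = 59.21 cos 52.03° = 36.429 m/s; v_y0 = 59.21 sin 52.03° = 46.677 m/s.
Time to reach the wall: t = 87.82 / 36.429 = 2.4107 s.
Height at that point: y = 46.677×2.4107 − 4.900×2.4107² = 84.048 m.
That is 84.048 − 33.77 = 50.28 m above the top of the wall, so the arrow clears it.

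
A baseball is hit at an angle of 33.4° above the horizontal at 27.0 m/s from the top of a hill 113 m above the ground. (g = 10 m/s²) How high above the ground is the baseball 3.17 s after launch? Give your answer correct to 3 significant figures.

110 m

v_y0 = 27.0 sin 33.4° = 14.86 m/s.
y(t) = 113 + v_y0 t − ½ g t² = 113 + 14.86×3.17 − ½×10×3.17² = 110 m.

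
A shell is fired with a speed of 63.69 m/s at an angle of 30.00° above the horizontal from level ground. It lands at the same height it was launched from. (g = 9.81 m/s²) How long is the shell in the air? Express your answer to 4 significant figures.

Vertical component: v_y = 63.69 sin 30.00° = 31.845 m/s.
For a projectile landing at launch height, time of flight is t = 2 v_y / g = 2 × 31.845 / 9.81 = 6.492 s.

6.492 s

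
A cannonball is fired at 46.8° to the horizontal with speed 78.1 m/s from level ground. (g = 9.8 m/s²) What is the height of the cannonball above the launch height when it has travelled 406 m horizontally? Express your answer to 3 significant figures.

v_x = 78.1 cos 46.8° = 53.46 m/s, v_y0 = 78.1 sin 46.8° = 56.93 m/s.
Time to reach x = 406 m: t = x / v_x = 406 / 53.46 = 7.594 s.
y = v_y0 t − ½ g t² = 56.93×7.594 − 4.900×7.594² = 150 m.

150 m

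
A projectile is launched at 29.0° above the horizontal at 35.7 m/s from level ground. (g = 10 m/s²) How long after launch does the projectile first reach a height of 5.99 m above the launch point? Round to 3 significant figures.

0.390 s

v_y0 = 35.7 sin 29.0° = 17.31 m/s.
Set y = v_y0 t − ½ g t² = 5.99: 5.000 t² − 17.31 t + 5.99 = 0.
t = [17.31 ± √(299.6 − 119.8)] / 10 = (17.31 ± 13.41) / 10, giving t = 0.390 s or t = 3.07 s.
The projectile is on the way up at the first time, so t = 0.390 s.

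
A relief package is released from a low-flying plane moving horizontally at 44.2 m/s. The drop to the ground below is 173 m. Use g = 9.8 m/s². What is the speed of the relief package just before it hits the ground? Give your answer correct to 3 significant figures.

Fall time: t = √(2 × 173 / 9.8) = 5.942 s.
At impact: v_x = 44.2 m/s (unchanged), v_y = g t = 9.8 × 5.942 = 58.23 m/s.
Speed = √(v_x² + v_y²) = √(1954 + 3391) = 73.1 m/s.

73.1 m/s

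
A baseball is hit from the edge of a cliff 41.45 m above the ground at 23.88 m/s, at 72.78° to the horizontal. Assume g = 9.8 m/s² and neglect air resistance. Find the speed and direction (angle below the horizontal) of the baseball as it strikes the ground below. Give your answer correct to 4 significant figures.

37.18 m/s at 79.04° below the horizontal

v_x = 23.88 cos 72.78° = 7.0695 m/s (constant).
|v_y| at impact = √((22.810)² + 2×9.8×41.45) = 36.506 m/s.
Speed = √(7.0695² + 36.506²) = 37.18 m/s; angle = arctan(36.506/7.0695) = 79.04° below horizontal.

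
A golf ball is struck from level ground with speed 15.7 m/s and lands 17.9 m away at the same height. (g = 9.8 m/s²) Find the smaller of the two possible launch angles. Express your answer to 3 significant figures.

22.7°

Level-ground range: R = v₀² sin(2θ)/g ⇒ sin 2θ = R g / v₀² = 17.9×9.8/15.7² = 0.7117.
2θ = arcsin(0.7117) = 45.37° or 180° − 45.37° = 134.63°.
So θ = 22.7° or θ = 67.3°.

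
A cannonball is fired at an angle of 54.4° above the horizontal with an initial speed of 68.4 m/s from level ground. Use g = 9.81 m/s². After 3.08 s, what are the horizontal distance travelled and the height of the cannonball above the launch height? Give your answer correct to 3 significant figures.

v_x = 68.4 cos 54.4° = 39.82 m/s; v_y0 = 68.4 sin 54.4° = 55.62 m/s.
x = v_x t = 39.82 × 3.08 = 123 m.
y = v_y0 t − ½ g t² = 55.62×3.08 − 4.905×3.08² = 125 m.

x = 123 m, y = 125 m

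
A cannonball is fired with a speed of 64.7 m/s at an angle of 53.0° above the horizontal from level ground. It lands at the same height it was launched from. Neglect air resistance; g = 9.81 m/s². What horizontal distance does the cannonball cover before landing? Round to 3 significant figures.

410 m

For level ground, R = v₀² sin(2θ) / g.
sin(2 × 53.0°) = sin 106.0° = 0.9613.
R = (64.7)² × 0.9613 / 9.81 = 410 m.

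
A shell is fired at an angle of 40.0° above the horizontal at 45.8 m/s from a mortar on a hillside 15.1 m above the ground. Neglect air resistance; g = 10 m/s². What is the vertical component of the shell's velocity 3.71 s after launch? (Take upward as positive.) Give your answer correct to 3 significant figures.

-7.66 m/s

Initial vertical component: v_y0 = 45.8 sin 40.0° = 29.44 m/s.
v_y(t) = v_y0 − g t = 29.44 − 10 × 3.71 = -7.66 m/s.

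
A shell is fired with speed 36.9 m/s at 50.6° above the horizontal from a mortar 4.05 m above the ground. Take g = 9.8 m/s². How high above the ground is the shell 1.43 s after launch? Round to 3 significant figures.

34.8 m

v_y0 = 36.9 sin 50.6° = 28.51 m/s.
y(t) = 4.05 + v_y0 t − ½ g t² = 4.05 + 28.51×1.43 − ½×9.8×1.43² = 34.8 m.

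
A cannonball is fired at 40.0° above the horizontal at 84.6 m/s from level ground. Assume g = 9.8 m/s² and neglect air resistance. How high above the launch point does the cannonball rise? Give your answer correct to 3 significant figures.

Vertical component of launch velocity: v_y = 84.6 sin 40.0° = 54.38 m/s.
At the highest point the vertical velocity is zero, so v_y² = 2 g h_max.
h_max = (54.38)² / (2 × 9.8) = 2957 / 19.60 = 151 m.

151 m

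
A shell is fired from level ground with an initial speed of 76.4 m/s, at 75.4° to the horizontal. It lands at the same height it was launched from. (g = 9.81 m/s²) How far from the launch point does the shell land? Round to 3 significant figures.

For level ground, R = v₀² sin(2θ) / g.
sin(2 × 75.4°) = sin 150.8° = 0.4879.
R = (76.4)² × 0.4879 / 9.81 = 290 m.

290 m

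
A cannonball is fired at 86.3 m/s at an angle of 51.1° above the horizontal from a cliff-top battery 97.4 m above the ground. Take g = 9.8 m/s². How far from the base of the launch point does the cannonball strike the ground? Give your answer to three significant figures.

Components: v_x = 86.3 cos 51.1° = 54.19 m/s, v_y = 86.3 sin 51.1° = 67.16 m/s.
Vertical: 0 = 97.4 + 67.16 t − ½(9.8) t² ⇒ 4.900 t² − 67.16 t − 97.4 = 0.
t = [67.16 + √(4510 + 1909)] / 9.800 = 15.03 s.
Horizontal: R = v_x · t = 54.19 × 15.03 = 814 m.

814 m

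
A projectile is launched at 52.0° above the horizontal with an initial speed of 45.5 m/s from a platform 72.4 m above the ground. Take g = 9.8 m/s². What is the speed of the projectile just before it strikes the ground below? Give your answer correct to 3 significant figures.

v_x = 45.5 cos 52.0° = 28.01 m/s is unchanged throughout.
For the vertical component, v_y² = v_y0² + 2 g h = (35.85)² + 2×9.8×72.4 = 2704, so |v_y| = 52.00 m/s.
Impact speed = √(v_x² + v_y²) = √(784.6 + 2704) = 59.1 m/s.

59.1 m/s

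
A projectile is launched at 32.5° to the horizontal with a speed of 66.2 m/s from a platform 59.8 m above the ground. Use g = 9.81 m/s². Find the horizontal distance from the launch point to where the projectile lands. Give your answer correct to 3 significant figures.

483 m

Components: v_x = 66.2 cos 32.5° = 55.83 m/s, v_y = 66.2 sin 32.5° = 35.57 m/s.
Vertical: 0 = 59.8 + 35.57 t − ½(9.81) t² ⇒ 4.905 t² − 35.57 t − 59.8 = 0.
t = [35.57 + √(1265 + 1173)] / 9.810 = 8.659 s.
Horizontal: R = v_x · t = 55.83 × 8.659 = 483 m.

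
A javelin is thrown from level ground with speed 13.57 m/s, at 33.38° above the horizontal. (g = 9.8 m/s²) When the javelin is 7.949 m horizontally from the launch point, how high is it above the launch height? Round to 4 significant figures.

2.826 m

v_x = 13.57 cos 33.38° = 11.331 m/s, v_y0 = 13.57 sin 33.38° = 7.4661 m/s.
Time to reach x = 7.949 m: t = x / v_x = 7.949 / 11.331 = 0.70153 s.
y = v_y0 t − ½ g t² = 7.4661×0.70153 − 4.900×0.70153² = 2.826 m.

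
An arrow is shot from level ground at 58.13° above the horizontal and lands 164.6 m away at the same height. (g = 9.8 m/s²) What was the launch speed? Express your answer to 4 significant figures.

On level ground, R = v₀² sin(2θ) / g, so v₀ = √(R g / sin 2θ).
sin(2 × 58.13°) = 0.8968.
v₀ = √(164.6 × 9.8 / 0.8968) = √1798.7 = 42.41 m/s.

42.41 m/s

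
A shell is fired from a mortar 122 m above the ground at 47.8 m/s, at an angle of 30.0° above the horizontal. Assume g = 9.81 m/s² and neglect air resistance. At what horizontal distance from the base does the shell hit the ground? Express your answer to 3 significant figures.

Components: v_x = 47.8 cos 30.0° = 41.40 m/s, v_y = 47.8 sin 30.0° = 23.90 m/s.
Vertical: 0 = 122 + 23.90 t − ½(9.81) t² ⇒ 4.905 t² − 23.90 t − 122 = 0.
t = [23.90 + √(571.2 + 2394)] / 9.810 = 7.987 s.
Horizontal: R = v_x · t = 41.40 × 7.987 = 331 m.

331 m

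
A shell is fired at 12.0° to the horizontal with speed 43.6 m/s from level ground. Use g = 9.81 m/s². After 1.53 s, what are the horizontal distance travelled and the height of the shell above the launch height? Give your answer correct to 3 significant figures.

v_x = 43.6 cos 12.0° = 42.65 m/s; v_y0 = 43.6 sin 12.0° = 9.065 m/s.
x = v_x t = 42.65 × 1.53 = 65.3 m.
y = v_y0 t − ½ g t² = 9.065×1.53 − 4.905×1.53² = 2.39 m.

x = 65.3 m, y = 2.39 m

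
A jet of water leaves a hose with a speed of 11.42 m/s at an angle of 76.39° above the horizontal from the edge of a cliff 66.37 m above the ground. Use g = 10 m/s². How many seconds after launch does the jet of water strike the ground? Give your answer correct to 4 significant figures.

4.919 s

Vertical component: v_y = 11.42 sin 76.39° = 11.099 m/s.
Taking up as positive with launch at y = 66.37 m, landing at y = 0: 0 = 66.37 + 11.099 t − ½(10) t².
Solving 5.000 t² − 11.099 t − 66.37 = 0 gives t = [11.099 + √(11.099² + 4·5.000·66.37)] / 10.00 = 4.919 s.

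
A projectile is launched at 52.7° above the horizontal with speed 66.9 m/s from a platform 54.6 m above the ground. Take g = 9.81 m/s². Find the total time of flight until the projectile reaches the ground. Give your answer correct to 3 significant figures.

Vertical component: v_y = 66.9 sin 52.7° = 53.22 m/s.
Taking up as positive with launch at y = 54.6 m, landing at y = 0: 0 = 54.6 + 53.22 t − ½(9.81) t².
Solving 4.905 t² − 53.22 t − 54.6 = 0 gives t = [53.22 + √(53.22² + 4·4.905·54.6)] / 9.810 = 11.8 s.

11.8 s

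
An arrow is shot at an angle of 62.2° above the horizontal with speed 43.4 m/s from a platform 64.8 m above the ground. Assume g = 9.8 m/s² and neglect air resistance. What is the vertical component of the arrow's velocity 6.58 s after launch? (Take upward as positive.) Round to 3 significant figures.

-26.1 m/s

Initial vertical component: v_y0 = 43.4 sin 62.2° = 38.39 m/s.
v_y(t) = v_y0 − g t = 38.39 − 9.8 × 6.58 = -26.1 m/s.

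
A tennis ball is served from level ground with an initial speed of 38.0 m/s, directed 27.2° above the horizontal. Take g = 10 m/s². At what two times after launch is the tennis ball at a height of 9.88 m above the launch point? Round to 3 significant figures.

v_y0 = 38.0 sin 27.2° = 17.37 m/s.
Set y = v_y0 t − ½ g t² = 9.88: 5.000 t² − 17.37 t + 9.88 = 0.
t = [17.37 ± √(301.7 − 197.6)] / 10 = (17.37 ± 10.20) / 10, giving t = 0.717 s or t = 2.76 s.
So the tennis ball is at 9.88 m at t = 0.717 s (rising) and t = 2.76 s (falling).

0.717 s and 2.76 s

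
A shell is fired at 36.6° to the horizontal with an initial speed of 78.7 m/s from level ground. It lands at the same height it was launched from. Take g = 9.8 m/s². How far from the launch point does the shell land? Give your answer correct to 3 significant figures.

For level ground, R = v₀² sin(2θ) / g.
sin(2 × 36.6°) = sin 73.20° = 0.9573.
R = (78.7)² × 0.9573 / 9.8 = 605 m.

605 m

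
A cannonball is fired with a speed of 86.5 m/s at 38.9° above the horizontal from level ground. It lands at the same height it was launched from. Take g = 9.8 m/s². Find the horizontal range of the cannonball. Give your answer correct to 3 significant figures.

For level ground, R = v₀² sin(2θ) / g.
sin(2 × 38.9°) = sin 77.80° = 0.9774.
R = (86.5)² × 0.9774 / 9.8 = 746 m.

746 m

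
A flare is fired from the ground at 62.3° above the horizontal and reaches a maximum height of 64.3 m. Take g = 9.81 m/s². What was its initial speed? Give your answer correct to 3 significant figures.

At maximum height v_y = 0, so (v₀ sin θ)² = 2 g H.
v₀ sin 62.3° = √(2 × 9.81 × 64.3) = 35.52 m/s.
v₀ = 35.52 / sin 62.3° = 35.52 / 0.8854 = 40.1 m/s.

40.1 m/s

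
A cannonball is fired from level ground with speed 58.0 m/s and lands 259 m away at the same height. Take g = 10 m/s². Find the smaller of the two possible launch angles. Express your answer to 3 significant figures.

25.2°

Level-ground range: R = v₀² sin(2θ)/g ⇒ sin 2θ = R g / v₀² = 259×10/58.0² = 0.7699.
2θ = arcsin(0.7699) = 50.34° or 180° − 50.34° = 129.66°.
So θ = 25.2° or θ = 64.8°.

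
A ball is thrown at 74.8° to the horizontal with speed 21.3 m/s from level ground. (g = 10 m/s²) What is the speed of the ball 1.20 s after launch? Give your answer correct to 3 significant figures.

v_x = 21.3 cos 74.8° = 5.585 m/s (constant).
v_y(t) = 21.3 sin 74.8° − g t = 20.55 − 10 × 1.20 = 8.550 m/s.
Speed = √(v_x² + v_y²) = √(31.19 + 73.10) = 10.2 m/s.

10.2 m/s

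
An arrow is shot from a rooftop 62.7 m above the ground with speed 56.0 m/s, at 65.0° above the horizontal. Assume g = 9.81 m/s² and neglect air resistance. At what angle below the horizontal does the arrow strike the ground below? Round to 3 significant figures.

v_x = 56.0 cos 65.0° = 23.67 m/s.
At impact |v_y| = √(v_y0² + 2 g h) = √(50.75² + 2×9.81×62.7) = 61.69 m/s.
Angle below horizontal = arctan(|v_y| / v_x) = arctan(61.69 / 23.67) = 69.0°.

69.0°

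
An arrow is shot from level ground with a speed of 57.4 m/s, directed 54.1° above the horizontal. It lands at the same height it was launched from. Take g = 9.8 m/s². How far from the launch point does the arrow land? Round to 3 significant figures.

For level ground, R = v₀² sin(2θ) / g.
sin(2 × 54.1°) = sin 108.2° = 0.9500.
R = (57.4)² × 0.9500 / 9.8 = 319 m.

319 m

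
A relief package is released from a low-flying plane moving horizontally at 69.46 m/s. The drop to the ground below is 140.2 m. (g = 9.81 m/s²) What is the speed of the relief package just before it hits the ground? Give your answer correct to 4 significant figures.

87.04 m/s

Fall time: t = √(2 × 140.2 / 9.81) = 5.3463 s.
At impact: v_x = 69.46 m/s (unchanged), v_y = g t = 9.81 × 5.3463 = 52.447 m/s.
Speed = √(v_x² + v_y²) = √(4824.7 + 2750.7) = 87.04 m/s.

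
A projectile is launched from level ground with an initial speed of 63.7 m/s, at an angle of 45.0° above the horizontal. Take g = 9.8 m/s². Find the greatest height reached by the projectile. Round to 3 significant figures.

Vertical component of launch velocity: v_y = 63.7 sin 45.0° = 45.04 m/s.
At the highest point the vertical velocity is zero, so v_y² = 2 g h_max.
h_max = (45.04)² / (2 × 9.8) = 2029 / 19.60 = 104 m.

104 m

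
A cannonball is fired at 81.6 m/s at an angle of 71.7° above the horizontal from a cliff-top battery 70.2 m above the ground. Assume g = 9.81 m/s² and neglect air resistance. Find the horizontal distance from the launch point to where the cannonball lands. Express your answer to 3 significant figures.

Components: v_x = 81.6 cos 71.7° = 25.62 m/s, v_y = 81.6 sin 71.7° = 77.47 m/s.
Vertical: 0 = 70.2 + 77.47 t − ½(9.81) t² ⇒ 4.905 t² − 77.47 t − 70.2 = 0.
t = [77.47 + √(6002 + 1377)] / 9.810 = 16.65 s.
Horizontal: R = v_x · t = 25.62 × 16.65 = 427 m.

427 m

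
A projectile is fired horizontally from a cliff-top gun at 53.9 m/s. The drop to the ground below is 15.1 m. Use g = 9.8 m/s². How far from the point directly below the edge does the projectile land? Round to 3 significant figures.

Initial vertical velocity is zero, so the fall time comes from h = ½ g t²: t = √(2 × 15.1 / 9.8) = 1.755 s.
Horizontal motion is uniform at 53.9 m/s, so x = 53.9 × 1.755 = 94.6 m.

94.6 m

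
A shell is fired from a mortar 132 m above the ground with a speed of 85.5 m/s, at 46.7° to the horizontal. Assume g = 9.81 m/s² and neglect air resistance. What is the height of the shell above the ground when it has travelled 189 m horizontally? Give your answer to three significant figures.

v_x = 85.5 cos 46.7° = 58.64 m/s, v_y0 = 85.5 sin 46.7° = 62.22 m/s.
Time to reach x = 189 m: t = x / v_x = 189 / 58.64 = 3.223 s.
y = 132 + v_y0 t − ½ g t² = 132 + 62.22×3.223 − 4.905×3.223² = 282 m.

282 m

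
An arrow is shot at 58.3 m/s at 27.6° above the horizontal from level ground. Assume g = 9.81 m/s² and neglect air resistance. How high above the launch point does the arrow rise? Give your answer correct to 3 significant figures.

Vertical component of launch velocity: v_y = 58.3 sin 27.6° = 27.01 m/s.
At the highest point the vertical velocity is zero, so v_y² = 2 g h_max.
h_max = (27.01)² / (2 × 9.81) = 729.5 / 19.62 = 37.2 m.

37.2 m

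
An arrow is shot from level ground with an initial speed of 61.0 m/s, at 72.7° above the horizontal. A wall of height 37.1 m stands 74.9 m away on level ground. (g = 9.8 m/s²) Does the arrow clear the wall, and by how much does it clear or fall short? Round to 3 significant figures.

v_x = 61.0 cos 72.7° = 18.14 m/s; v_y0 = 61.0 sin 72.7° = 58.24 m/s.
Time to reach the wall: t = 74.9 / 18.14 = 4.129 s.
Height at that point: y = 58.24×4.129 − 4.900×4.129² = 156.9 m.
That is 156.9 − 37.1 = 120 m above the top of the wall, so the arrow clears it.

Yes — it clears the wall by 120 m.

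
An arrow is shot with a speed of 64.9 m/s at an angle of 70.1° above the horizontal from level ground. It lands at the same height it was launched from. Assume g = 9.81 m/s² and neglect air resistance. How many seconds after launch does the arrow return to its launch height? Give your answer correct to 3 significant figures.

Vertical component: v_y = 64.9 sin 70.1° = 61.02 m/s.
For a projectile landing at launch height, time of flight is t = 2 v_y / g = 2 × 61.02 / 9.81 = 12.4 s.

12.4 s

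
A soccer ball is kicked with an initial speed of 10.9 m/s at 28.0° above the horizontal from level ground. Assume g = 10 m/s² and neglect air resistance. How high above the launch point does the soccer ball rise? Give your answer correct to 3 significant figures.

Vertical component of launch velocity: v_y = 10.9 sin 28.0° = 5.117 m/s.
At the highest point the vertical velocity is zero, so v_y² = 2 g h_max.
h_max = (5.117)² / (2 × 10) = 26.18 / 20.00 = 1.31 m.

1.31 m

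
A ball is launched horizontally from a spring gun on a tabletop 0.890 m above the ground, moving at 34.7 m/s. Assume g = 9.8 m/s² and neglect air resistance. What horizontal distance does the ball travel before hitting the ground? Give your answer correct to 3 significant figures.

Initial vertical velocity is zero, so the fall time comes from h = ½ g t²: t = √(2 × 0.890 / 9.8) = 0.4262 s.
Horizontal motion is uniform at 34.7 m/s, so x = 34.7 × 0.4262 = 14.8 m.

14.8 m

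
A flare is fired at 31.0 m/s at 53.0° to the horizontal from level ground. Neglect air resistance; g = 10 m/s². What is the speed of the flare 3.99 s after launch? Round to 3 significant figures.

v_x = 31.0 cos 53.0° = 18.66 m/s (constant).
v_y(t) = 31.0 sin 53.0° − g t = 24.76 − 10 × 3.99 = -15.14 m/s.
Speed = √(v_x² + v_y²) = √(348.2 + 229.2) = 24.0 m/s.

24.0 m/s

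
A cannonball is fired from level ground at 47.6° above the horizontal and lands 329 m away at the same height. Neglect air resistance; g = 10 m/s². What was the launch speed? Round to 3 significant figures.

On level ground, R = v₀² sin(2θ) / g, so v₀ = √(R g / sin 2θ).
sin(2 × 47.6°) = 0.9959.
v₀ = √(329 × 10 / 0.9959) = √3304 = 57.5 m/s.

57.5 m/s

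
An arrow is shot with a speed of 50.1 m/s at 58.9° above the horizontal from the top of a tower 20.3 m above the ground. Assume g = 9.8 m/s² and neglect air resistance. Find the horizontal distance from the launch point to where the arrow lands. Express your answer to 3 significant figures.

238 m

Components: v_x = 50.1 cos 58.9° = 25.88 m/s, v_y = 50.1 sin 58.9° = 42.90 m/s.
Vertical: 0 = 20.3 + 42.90 t − ½(9.8) t² ⇒ 4.900 t² − 42.90 t − 20.3 = 0.
t = [42.90 + √(1840 + 397.9)] / 9.800 = 9.205 s.
Horizontal: R = v_x · t = 25.88 × 9.205 = 238 m.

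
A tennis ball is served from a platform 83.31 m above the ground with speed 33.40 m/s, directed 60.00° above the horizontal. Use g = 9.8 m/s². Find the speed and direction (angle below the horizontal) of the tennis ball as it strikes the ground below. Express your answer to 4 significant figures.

v_x = 33.40 cos 60.00° = 16.700 m/s (constant).
|v_y| at impact = √((28.925)² + 2×9.8×83.31) = 49.694 m/s.
Speed = √(16.700² + 49.694²) = 52.43 m/s; angle = arctan(49.694/16.700) = 71.42° below horizontal.

52.43 m/s at 71.42° below the horizontal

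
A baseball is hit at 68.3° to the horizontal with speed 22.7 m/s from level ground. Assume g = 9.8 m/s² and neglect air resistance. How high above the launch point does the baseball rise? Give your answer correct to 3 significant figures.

Vertical component of launch velocity: v_y = 22.7 sin 68.3° = 21.09 m/s.
At the highest point the vertical velocity is zero, so v_y² = 2 g h_max.
h_max = (21.09)² / (2 × 9.8) = 444.8 / 19.60 = 22.7 m.

22.7 m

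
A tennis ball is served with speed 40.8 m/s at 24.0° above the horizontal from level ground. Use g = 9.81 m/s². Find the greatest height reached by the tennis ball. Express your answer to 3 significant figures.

14.0 m

Vertical component of launch velocity: v_y = 40.8 sin 24.0° = 16.59 m/s.
At the highest point the vertical velocity is zero, so v_y² = 2 g h_max.
h_max = (16.59)² / (2 × 9.81) = 275.2 / 19.62 = 14.0 m.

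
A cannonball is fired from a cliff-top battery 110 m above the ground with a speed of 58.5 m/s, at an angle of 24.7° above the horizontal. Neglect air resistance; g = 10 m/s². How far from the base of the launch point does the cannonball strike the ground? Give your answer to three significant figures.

411 m

Components: v_x = 58.5 cos 24.7° = 53.15 m/s, v_y = 58.5 sin 24.7° = 24.45 m/s.
Vertical: 0 = 110 + 24.45 t − ½(10) t² ⇒ 5.000 t² − 24.45 t − 110 = 0.
t = [24.45 + √(597.8 + 2200)] / 10.00 = 7.734 s.
Horizontal: R = v_x · t = 53.15 × 7.734 = 411 m.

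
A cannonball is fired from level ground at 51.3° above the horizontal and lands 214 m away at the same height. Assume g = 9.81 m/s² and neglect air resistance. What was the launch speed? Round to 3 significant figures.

On level ground, R = v₀² sin(2θ) / g, so v₀ = √(R g / sin 2θ).
sin(2 × 51.3°) = 0.9759.
v₀ = √(214 × 9.81 / 0.9759) = √2151 = 46.4 m/s.

46.4 m/s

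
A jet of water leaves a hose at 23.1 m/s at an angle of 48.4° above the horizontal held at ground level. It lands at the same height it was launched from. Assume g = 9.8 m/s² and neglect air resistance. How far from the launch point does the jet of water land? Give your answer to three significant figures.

Components: v_x = 23.1 cos 48.4° = 15.34 m/s, v_y = 23.1 sin 48.4° = 17.27 m/s.
Time of flight (same landing height): t = 2 v_y / g = 2 × 17.27 / 9.8 = 3.524 s.
Range: R = v_x · t = 15.34 × 3.524 = 54.1 m.

54.1 m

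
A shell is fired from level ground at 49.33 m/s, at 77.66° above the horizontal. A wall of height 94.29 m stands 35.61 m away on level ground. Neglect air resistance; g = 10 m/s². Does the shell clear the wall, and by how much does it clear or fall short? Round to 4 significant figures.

v_x = 49.33 cos 77.66° = 10.542 m/s; v_y0 = 49.33 sin 77.66° = 48.190 m/s.
Time to reach the wall: t = 35.61 / 10.542 = 3.3779 s.
Height at that point: y = 48.190×3.3779 − 5.000×3.3779² = 105.73 m.
That is 105.73 − 94.29 = 11.44 m above the top of the wall, so the shell clears it.

Yes — it clears the wall by 11.44 m.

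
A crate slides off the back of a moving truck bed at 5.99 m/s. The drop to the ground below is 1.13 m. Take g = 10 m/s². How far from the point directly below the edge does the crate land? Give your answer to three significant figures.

2.85 m

Initial vertical velocity is zero, so the fall time comes from h = ½ g t²: t = √(2 × 1.13 / 10) = 0.4754 s.
Horizontal motion is uniform at 5.99 m/s, so x = 5.99 × 0.4754 = 2.85 m.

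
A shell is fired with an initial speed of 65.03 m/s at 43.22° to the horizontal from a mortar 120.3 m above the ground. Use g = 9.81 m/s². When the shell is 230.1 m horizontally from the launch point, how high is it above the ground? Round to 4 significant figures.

220.9 m

v_x = 65.03 cos 43.22° = 47.389 m/s, v_y0 = 65.03 sin 43.22° = 44.533 m/s.
Time to reach x = 230.1 m: t = x / v_x = 230.1 / 47.389 = 4.8556 s.
y = 120.3 + v_y0 t − ½ g t² = 120.3 + 44.533×4.8556 − 4.905×4.8556² = 220.9 m.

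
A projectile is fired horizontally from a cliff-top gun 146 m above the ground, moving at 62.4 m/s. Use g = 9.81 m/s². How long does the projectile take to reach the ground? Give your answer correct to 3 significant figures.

5.46 s

The horizontal speed doesn't affect the fall. With v_y0 = 0, h = ½ g t².
t = √(2 × 146 / 9.81) = √29.77 = 5.46 s.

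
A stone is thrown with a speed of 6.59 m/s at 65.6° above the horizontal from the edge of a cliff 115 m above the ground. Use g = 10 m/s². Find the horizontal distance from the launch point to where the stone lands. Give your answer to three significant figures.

Components: v_x = 6.59 cos 65.6° = 2.722 m/s, v_y = 6.59 sin 65.6° = 6.001 m/s.
Vertical: 0 = 115 + 6.001 t − ½(10) t² ⇒ 5.000 t² − 6.001 t − 115 = 0.
t = [6.001 + √(36.01 + 2300)] / 10.00 = 5.433 s.
Horizontal: R = v_x · t = 2.722 × 5.433 = 14.8 m.

14.8 m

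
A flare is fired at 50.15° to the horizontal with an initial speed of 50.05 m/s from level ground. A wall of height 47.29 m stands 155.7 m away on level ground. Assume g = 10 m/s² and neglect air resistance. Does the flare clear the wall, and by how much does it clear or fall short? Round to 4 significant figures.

Yes — it clears the wall by 21.41 m.

v_x = 50.05 cos 50.15° = 32.071 m/s; v_y0 = 50.05 sin 50.15° = 38.425 m/s.
Time to reach the wall: t = 155.7 / 32.071 = 4.8549 s.
Height at that point: y = 38.425×4.8549 − 5.000×4.8549² = 68.699 m.
That is 68.699 − 47.29 = 21.41 m above the top of the wall, so the flare clears it.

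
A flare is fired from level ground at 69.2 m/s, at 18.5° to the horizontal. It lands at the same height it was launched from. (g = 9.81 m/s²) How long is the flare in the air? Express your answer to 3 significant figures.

Vertical component: v_y = 69.2 sin 18.5° = 21.96 m/s.
For a projectile landing at launch height, time of flight is t = 2 v_y / g = 2 × 21.96 / 9.81 = 4.48 s.

4.48 s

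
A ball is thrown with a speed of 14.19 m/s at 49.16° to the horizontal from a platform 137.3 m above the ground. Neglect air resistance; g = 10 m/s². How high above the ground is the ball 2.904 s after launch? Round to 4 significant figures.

v_y0 = 14.19 sin 49.16° = 10.735 m/s.
y(t) = 137.3 + v_y0 t − ½ g t² = 137.3 + 10.735×2.904 − ½×10×2.904² = 126.3 m.

126.3 m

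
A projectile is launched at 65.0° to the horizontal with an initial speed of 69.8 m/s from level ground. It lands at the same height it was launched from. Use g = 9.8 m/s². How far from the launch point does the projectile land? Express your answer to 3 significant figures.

For level ground, R = v₀² sin(2θ) / g.
sin(2 × 65.0°) = sin 130.0° = 0.7660.
R = (69.8)² × 0.7660 / 9.8 = 381 m.

381 m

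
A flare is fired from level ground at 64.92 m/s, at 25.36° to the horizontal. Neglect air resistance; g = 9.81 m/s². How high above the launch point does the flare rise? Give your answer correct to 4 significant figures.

Vertical component of launch velocity: v_y = 64.92 sin 25.36° = 27.806 m/s.
At the highest point the vertical velocity is zero, so v_y² = 2 g h_max.
h_max = (27.806)² / (2 × 9.81) = 773.17 / 19.62 = 39.41 m.

39.41 m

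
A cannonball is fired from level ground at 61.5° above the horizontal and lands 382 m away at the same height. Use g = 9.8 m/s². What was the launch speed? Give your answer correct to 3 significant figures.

66.8 m/s

On level ground, R = v₀² sin(2θ) / g, so v₀ = √(R g / sin 2θ).
sin(2 × 61.5°) = 0.8387.
v₀ = √(382 × 9.8 / 0.8387) = √4464 = 66.8 m/s.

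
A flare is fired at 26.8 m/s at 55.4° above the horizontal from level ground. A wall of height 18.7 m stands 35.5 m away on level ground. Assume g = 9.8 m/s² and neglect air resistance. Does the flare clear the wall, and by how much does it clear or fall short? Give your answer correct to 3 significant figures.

v_x = 26.8 cos 55.4° = 15.22 m/s; v_y0 = 26.8 sin 55.4° = 22.06 m/s.
Time to reach the wall: t = 35.5 / 15.22 = 2.332 s.
Height at that point: y = 22.06×2.332 − 4.900×2.332² = 24.80 m.
That is 24.80 − 18.7 = 6.10 m above the top of the wall, so the flare clears it.

Yes — it clears the wall by 6.10 m.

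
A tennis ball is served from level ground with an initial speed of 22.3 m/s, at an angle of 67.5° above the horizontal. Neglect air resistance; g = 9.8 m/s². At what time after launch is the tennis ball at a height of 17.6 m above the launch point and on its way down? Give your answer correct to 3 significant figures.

v_y0 = 22.3 sin 67.5° = 20.60 m/s.
Set y = v_y0 t − ½ g t² = 17.6: 4.900 t² − 20.60 t + 17.6 = 0.
t = [20.60 ± √(424.4 − 345.0)] / 9.8 = (20.60 ± 8.911) / 9.8, giving t = 1.19 s or t = 3.01 s.
On the way down corresponds to the larger root: t = 3.01 s.

3.01 s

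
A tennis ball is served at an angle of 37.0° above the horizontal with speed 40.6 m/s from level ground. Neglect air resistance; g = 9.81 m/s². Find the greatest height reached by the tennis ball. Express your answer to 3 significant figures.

30.4 m

Vertical component of launch velocity: v_y = 40.6 sin 37.0° = 24.43 m/s.
At the highest point the vertical velocity is zero, so v_y² = 2 g h_max.
h_max = (24.43)² / (2 × 9.81) = 596.8 / 19.62 = 30.4 m.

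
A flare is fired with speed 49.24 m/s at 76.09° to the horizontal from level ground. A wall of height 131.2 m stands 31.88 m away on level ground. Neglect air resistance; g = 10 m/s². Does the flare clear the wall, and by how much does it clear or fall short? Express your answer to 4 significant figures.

v_x = 49.24 cos 76.09° = 11.837 m/s; v_y0 = 49.24 sin 76.09° = 47.796 m/s.
Time to reach the wall: t = 31.88 / 11.837 = 2.6932 s.
Height at that point: y = 47.796×2.6932 − 5.000×2.6932² = 92.458 m.
That is 131.2 − 92.458 = 38.74 m below the top of the wall, so the flare does not clear it.

No — it falls 38.74 m short of clearing the wall.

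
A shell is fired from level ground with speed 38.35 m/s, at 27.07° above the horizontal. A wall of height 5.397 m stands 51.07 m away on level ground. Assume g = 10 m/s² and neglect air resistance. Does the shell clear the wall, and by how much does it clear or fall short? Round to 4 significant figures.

Yes — it clears the wall by 9.520 m.

v_x = 38.35 cos 27.07° = 34.149 m/s; v_y0 = 38.35 sin 27.07° = 17.452 m/s.
Time to reach the wall: t = 51.07 / 34.149 = 1.4955 s.
Height at that point: y = 17.452×1.4955 − 5.000×1.4955² = 14.917 m.
That is 14.917 − 5.397 = 9.520 m above the top of the wall, so the shell clears it.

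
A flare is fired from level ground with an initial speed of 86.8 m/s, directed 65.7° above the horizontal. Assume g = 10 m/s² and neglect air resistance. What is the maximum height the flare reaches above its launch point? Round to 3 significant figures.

313 m

Vertical component of launch velocity: v_y = 86.8 sin 65.7° = 79.11 m/s.
At the highest point the vertical velocity is zero, so v_y² = 2 g h_max.
h_max = (79.11)² / (2 × 10) = 6258 / 20.00 = 313 m.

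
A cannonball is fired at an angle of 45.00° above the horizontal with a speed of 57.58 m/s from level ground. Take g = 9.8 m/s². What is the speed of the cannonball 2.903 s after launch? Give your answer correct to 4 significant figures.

v_x = 57.58 cos 45.00° = 40.715 m/s (constant).
v_y(t) = 57.58 sin 45.00° − g t = 40.715 − 9.8 × 2.903 = 12.266 m/s.
Speed = √(v_x² + v_y²) = √(1657.7 + 150.45) = 42.52 m/s.

42.52 m/s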